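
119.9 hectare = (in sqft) 1 hectare = 10000 m^2, so 119.9 hectare = 119.9 * 10000 = 1199000 m^2. 1 sqft = 0.09290304 m^2, so 1199000 m^2 = 1199000 / 0.09290304 = 12905929 sqft ≈ 1.291e+07 sqft (4 s.f.). Final answer: 1.291e+07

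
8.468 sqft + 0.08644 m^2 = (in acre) 1 sqft = 0.09290304 m^2, so 8.468 sqft = 8.468 * 0.09290304 = 0.78670294 m^2. 0.08644 m^2 is already in m^2. Sum: 0.78670294 + 0.08644 = 0.87314294 m^2. 1 acre = 4046.8564 m^2, so 0.87314294 m^2 = 0.87314294 / 4046.8564 = 0.00021575832 acre ≈ 0.0002158 acre (4 s.f.). Final answer: 0.0002158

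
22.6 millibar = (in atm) 1 millibar = 100 Pa, so 22.6 millibar = 22.6 * 100 = 2260 Pa. 1 atm = 101325 Pa, so 2260 Pa = 2260 / 101325 = 0.022304466 atm ≈ 0.0223 atm (4 s.f.). Final answer: 0.0223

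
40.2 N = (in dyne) 4.02e+06. Check: 1 dyne = 1e-05 N, so 40.2 N = 40.2 / 1e-05 = 4020000 dyne ≈ 4.02e+06 dyne (4 s.f.).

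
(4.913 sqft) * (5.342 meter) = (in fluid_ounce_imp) 8.581e+04. Check: 1 sqft = 0.09290304 m^2, so 4.913 sqft = 4.913 * 0.09290304 = 0.45643264 m^2. 5.342 meter = 5.342 m. Combine: 0.45643264 m^2 * 5.342 m = 2.4382631 m^3. 1 fluid_ounce_imp = 2.8413063e-05 m^3, so 2.4382631 m^3 = 2.4382631 / 2.8413063e-05 = 85814.866 fluid_ounce_imp ≈ 8.581e+04 fluid_ounce_imp (4 s.f.).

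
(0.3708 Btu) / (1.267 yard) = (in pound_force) 75.91. Check: 1 Btu = 1055.0559 J, so 0.3708 Btu = 0.3708 * 1055.0559 = 391.21471 J. 1 yard = 0.9144 m, so 1.267 yard = 1.267 * 0.9144 = 1.1585448 m. Combine: 391.21471 J / 1.1585448 m = 337.67767 N. 1 pound_force = 4.4482216 N, so 337.67767 N = 337.67767 / 4.4482216 = 75.91296 pound_force ≈ 75.91 pound_force (4 s.f.).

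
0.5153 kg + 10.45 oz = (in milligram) 8.116e+05. Check: 0.5153 kg is already in kg. 1 oz = 0.028349523 kg, so 10.45 oz = 10.45 * 0.028349523 = 0.29625252 kg. Sum: 0.5153 + 0.29625252 = 0.81155252 kg. 1 milligram = 1e-06 kg, so 0.81155252 kg = 0.81155252 / 1e-06 = 811552.52 milligram ≈ 8.116e+05 milligram (4 s.f.).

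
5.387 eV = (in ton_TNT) 2.063e-28. Check: 1 eV = 1.6021766e-19 J, so 5.387 eV = 5.387 * 1.6021766e-19 = 8.6309255e-19 J. 1 ton_TNT = 4.184e+09 J, so 8.6309255e-19 J = 8.6309255e-19 / 4.184e+09 = 2.0628407e-28 ton_TNT ≈ 2.063e-28 ton_TNT (4 s.f.).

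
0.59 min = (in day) 0.0004097. Check: 1 min = 60 s, so 0.59 min = 0.59 * 60 = 35.4 s. 1 day = 86400 s, so 35.4 s = 35.4 / 86400 = 0.00040972222 day ≈ 0.0004097 day (4 s.f.).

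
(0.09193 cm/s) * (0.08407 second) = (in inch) 0.003043. Check: 1 cm/s = 0.01 m/s, so 0.09193 cm/s = 0.09193 * 0.01 = 0.0009193 m/s. 0.08407 second = 0.08407 s. Combine: 0.0009193 m/s * 0.08407 s = 7.7285551e-05 m. 1 inch = 0.0254 m, so 7.7285551e-05 m = 7.7285551e-05 / 0.0254 = 0.0030427382 inch ≈ 0.003043 inch (4 s.f.).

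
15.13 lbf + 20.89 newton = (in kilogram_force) 8.993. Check: 1 lbf = 4.4482216 N, so 15.13 lbf = 15.13 * 4.4482216 = 67.301593 N. 20.89 newton = 20.89 N. Sum: 67.301593 + 20.89 = 88.191593 N. 1 kilogram_force = 9.80665 N, so 88.191593 N = 88.191593 / 9.80665 = 8.9930397 kilogram_force ≈ 8.993 kilogram_force (4 s.f.).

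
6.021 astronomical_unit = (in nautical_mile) 4.864e+08. Check: 1 astronomical_unit = 1.4959787e+11 m, so 6.021 astronomical_unit = 6.021 * 1.4959787e+11 = 9.0072878e+11 m. 1 nautical_mile = 1852 m, so 9.0072878e+11 m = 9.0072878e+11 / 1852 = 4.8635463e+08 nautical_mile ≈ 4.864e+08 nautical_mile (4 s.f.).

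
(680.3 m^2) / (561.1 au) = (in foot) 680.3 m^2 is already in m^2. 1 au = 1.4959787e+11 m, so 561.1 au = 561.1 * 1.4959787e+11 = 8.3939365e+13 m. Combine: 680.3 m^2 / 8.3939365e+13 m = 8.1046598e-12 m. 1 foot = 0.3048 m, so 8.1046598e-12 m = 8.1046598e-12 / 0.3048 = 2.6590091e-11 foot ≈ 2.659e-11 foot (4 s.f.). Final answer: 2.659e-11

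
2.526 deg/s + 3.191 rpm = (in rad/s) 0.3782. Check: 1 deg/s = 0.017453293 rad/s, so 2.526 deg/s = 2.526 * 0.017453293 = 0.044087017 rad/s. 1 rpm = 0.10471976 rad/s, so 3.191 rpm = 3.191 * 0.10471976 = 0.33416074 rad/s. Sum: 0.044087017 + 0.33416074 = 0.37824776 rad/s. Result: 0.37824776 rad/s ≈ 0.3782 rad/s (4 s.f.).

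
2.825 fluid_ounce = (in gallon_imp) 0.01838. Check: 1 fluid_ounce = 2.957353e-05 m^3, so 2.825 fluid_ounce = 2.825 * 2.957353e-05 = 8.3545221e-05 m^3. 1 gallon_imp = 0.00454609 m^3, so 8.3545221e-05 m^3 = 8.3545221e-05 / 0.00454609 = 0.018377379 gallon_imp ≈ 0.01838 gallon_imp (4 s.f.).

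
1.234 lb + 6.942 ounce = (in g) 756.5. Check: 1 lb = 0.45359237 kg, so 1.234 lb = 1.234 * 0.45359237 = 0.55973298 kg. 1 ounce = 0.028349523 kg, so 6.942 ounce = 6.942 * 0.028349523 = 0.19680239 kg. Sum: 0.55973298 + 0.19680239 = 0.75653537 kg. 1 g = 0.001 kg, so 0.75653537 kg = 0.75653537 / 0.001 = 756.53537 g ≈ 756.5 g (4 s.f.).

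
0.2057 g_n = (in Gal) 1 g_n = 9.80665 m/s^2, so 0.2057 g_n = 0.2057 * 9.80665 = 2.0172279 m/s^2. 1 Gal = 0.01 m/s^2, so 2.0172279 m/s^2 = 2.0172279 / 0.01 = 201.72279 Gal ≈ 201.7 Gal (4 s.f.). Final answer: 201.7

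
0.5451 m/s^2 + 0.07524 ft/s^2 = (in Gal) 56.8. Check: 0.5451 m/s^2 is already in m/s^2. 1 ft/s^2 = 0.3048 m/s^2, so 0.07524 ft/s^2 = 0.07524 * 0.3048 = 0.022933152 m/s^2. Sum: 0.5451 + 0.022933152 = 0.56803315 m/s^2. 1 Gal = 0.01 m/s^2, so 0.56803315 m/s^2 = 0.56803315 / 0.01 = 56.803315 Gal ≈ 56.8 Gal (4 s.f.).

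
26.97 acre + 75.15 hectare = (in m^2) 1 acre = 4046.8564 m^2, so 26.97 acre = 26.97 * 4046.8564 = 109143.72 m^2. 1 hectare = 10000 m^2, so 75.15 hectare = 75.15 * 10000 = 751500 m^2. Sum: 109143.72 + 751500 = 860643.72 m^2. Result: 860643.72 m^2 ≈ 8.606e+05 m^2 (4 s.f.). Final answer: 8.606e+05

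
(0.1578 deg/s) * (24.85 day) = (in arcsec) 1 deg/s = 0.017453293 rad/s, so 0.1578 deg/s = 0.1578 * 0.017453293 = 0.0027541296 rad/s. 1 day = 86400 s, so 24.85 day = 24.85 * 86400 = 2147040 s. Combine: 0.0027541296 rad/s * 2147040 s = 5913.2263 rad. 1 arcsec = 4.8481368e-06 rad, so 5913.2263 rad = 5913.2263 / 4.8481368e-06 = 1.2196905e+09 arcsec ≈ 1.22e+09 arcsec (4 s.f.). Final answer: 1.22e+09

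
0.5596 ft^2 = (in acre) 1.285e-05. Check: 1 ft^2 = 0.09290304 m^2, so 0.5596 ft^2 = 0.5596 * 0.09290304 = 0.051988541 m^2. 1 acre = 4046.8564 m^2, so 0.051988541 m^2 = 0.051988541 / 4046.8564 = 1.2846648e-05 acre ≈ 1.285e-05 acre (4 s.f.).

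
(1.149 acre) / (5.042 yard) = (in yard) 1103. Check: 1 acre = 4046.8564 m^2, so 1.149 acre = 1.149 * 4046.8564 = 4649.838 m^2. 1 yard = 0.9144 m, so 5.042 yard = 5.042 * 0.9144 = 4.6104048 m. Combine: 4649.838 m^2 / 4.6104048 m = 1008.5531 m. 1 yard = 0.9144 m, so 1008.5531 m = 1008.5531 / 0.9144 = 1102.9671 yard ≈ 1103 yard (4 s.f.).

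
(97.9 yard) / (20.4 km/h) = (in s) 15.8. Check: 1 yard = 0.9144 m, so 97.9 yard = 97.9 * 0.9144 = 89.51976 m. 1 km/h = 0.27777778 m/s, so 20.4 km/h = 20.4 * 0.27777778 = 5.6666667 m/s. Combine: 89.51976 m / 5.6666667 m/s = 15.797605 s. Result: 15.797605 s ≈ 15.8 s (4 s.f.).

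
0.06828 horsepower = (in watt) 1 horsepower = 745.69987 W, so 0.06828 horsepower = 0.06828 * 745.69987 = 50.916387 W. 50.916387 W = 50.916387 watt ≈ 50.92 watt (4 s.f.). Final answer: 50.92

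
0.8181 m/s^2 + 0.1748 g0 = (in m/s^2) 2.532. Check: 0.8181 m/s^2 is already in m/s^2. 1 g0 = 9.80665 m/s^2, so 0.1748 g0 = 0.1748 * 9.80665 = 1.7142024 m/s^2. Sum: 0.8181 + 1.7142024 = 2.5323024 m/s^2. Result: 2.5323024 m/s^2 ≈ 2.532 m/s^2 (4 s.f.).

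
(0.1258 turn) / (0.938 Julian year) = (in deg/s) 1 turn = 6.2831853 rad, so 0.1258 turn = 0.1258 * 6.2831853 = 0.79042471 rad. 1 Julian year = 31557600 s, so 0.938 Julian year = 0.938 * 31557600 = 29601029 s. Combine: 0.79042471 rad / 29601029 s = 2.6702609e-08 rad/s. 1 deg/s = 0.017453293 rad/s, so 2.6702609e-08 rad/s = 2.6702609e-08 / 0.017453293 = 1.5299468e-06 deg/s ≈ 1.53e-06 deg/s (4 s.f.). Final answer: 1.53e-06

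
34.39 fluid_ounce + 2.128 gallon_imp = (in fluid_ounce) 361.5. Check: 1 fluid_ounce = 2.957353e-05 m^3, so 34.39 fluid_ounce = 34.39 * 2.957353e-05 = 0.0010170337 m^3. 1 gallon_imp = 0.00454609 m^3, so 2.128 gallon_imp = 2.128 * 0.00454609 = 0.0096740795 m^3. Sum: 0.0010170337 + 0.0096740795 = 0.010691113 m^3. 1 fluid_ounce = 2.957353e-05 m^3, so 0.010691113 m^3 = 0.010691113 / 2.957353e-05 = 361.50954 fluid_ounce ≈ 361.5 fluid_ounce (4 s.f.).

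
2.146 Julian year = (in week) 1 Julian year = 31557600 s, so 2.146 Julian year = 2.146 * 31557600 = 67722610 s. 1 week = 604800 s, so 67722610 s = 67722610 / 604800 = 111.97521 week ≈ 112 week (4 s.f.). Final answer: 112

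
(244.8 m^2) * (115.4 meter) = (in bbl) 244.8 m^2 is already in m^2. 115.4 meter = 115.4 m. Combine: 244.8 m^2 * 115.4 m = 28249.92 m^3. 1 bbl = 0.15898729 m^3, so 28249.92 m^3 = 28249.92 / 0.15898729 = 177686.65 bbl ≈ 1.777e+05 bbl (4 s.f.). Final answer: 1.777e+05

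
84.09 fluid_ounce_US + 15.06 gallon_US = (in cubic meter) 0.0595. Check: 1 fluid_ounce_US = 2.957353e-05 m^3, so 84.09 fluid_ounce_US = 84.09 * 2.957353e-05 = 0.0024868381 m^3. 1 gallon_US = 0.0037854118 m^3, so 15.06 gallon_US = 15.06 * 0.0037854118 = 0.057008301 m^3. Sum: 0.0024868381 + 0.057008301 = 0.05949514 m^3. 0.05949514 m^3 = 0.05949514 cubic meter ≈ 0.0595 cubic meter (4 s.f.).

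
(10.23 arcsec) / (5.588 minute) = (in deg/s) 8.476e-06. Check: 1 arcsec = 4.8481368e-06 rad, so 10.23 arcsec = 10.23 * 4.8481368e-06 = 4.959644e-05 rad. 1 minute = 60 s, so 5.588 minute = 5.588 * 60 = 335.28 s. Combine: 4.959644e-05 rad / 335.28 s = 1.4792543e-07 rad/s. 1 deg/s = 0.017453293 rad/s, so 1.4792543e-07 rad/s = 1.4792543e-07 / 0.017453293 = 8.4755031e-06 deg/s ≈ 8.476e-06 deg/s (4 s.f.).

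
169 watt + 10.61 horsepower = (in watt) 8081. Check: 169 watt = 169 W. 1 horsepower = 745.69987 W, so 10.61 horsepower = 10.61 * 745.69987 = 7911.8756 W. Sum: 169 + 7911.8756 = 8080.8756 W. 8080.8756 W = 8080.8756 watt ≈ 8081 watt (4 s.f.).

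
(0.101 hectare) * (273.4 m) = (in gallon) 1 hectare = 10000 m^2, so 0.101 hectare = 0.101 * 10000 = 1010 m^2. 273.4 m is already in m. Combine: 1010 m^2 * 273.4 m = 276134 m^3. 1 gallon = 0.0037854118 m^3, so 276134 m^3 = 276134 / 0.0037854118 = 72946886 gallon ≈ 7.295e+07 gallon (4 s.f.). Final answer: 7.295e+07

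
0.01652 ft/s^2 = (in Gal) 1 ft/s^2 = 0.3048 m/s^2, so 0.01652 ft/s^2 = 0.01652 * 0.3048 = 0.005035296 m/s^2. 1 Gal = 0.01 m/s^2, so 0.005035296 m/s^2 = 0.005035296 / 0.01 = 0.5035296 Gal ≈ 0.5035 Gal (4 s.f.). Final answer: 0.5035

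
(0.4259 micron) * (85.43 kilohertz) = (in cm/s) 3.638. Check: 1 micron = 1e-06 m, so 0.4259 micron = 0.4259 * 1e-06 = 4.259e-07 m. 1 kilohertz = 1000 Hz, so 85.43 kilohertz = 85.43 * 1000 = 85430 Hz. Combine: 4.259e-07 m * 85430 Hz = 0.036384637 m/s. 1 cm/s = 0.01 m/s, so 0.036384637 m/s = 0.036384637 / 0.01 = 3.6384637 cm/s ≈ 3.638 cm/s (4 s.f.).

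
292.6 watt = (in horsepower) 0.3924. Check: 292.6 watt = 292.6 W. 1 horsepower = 745.69987 W, so 292.6 W = 292.6 / 745.69987 = 0.39238306 horsepower ≈ 0.3924 horsepower (4 s.f.).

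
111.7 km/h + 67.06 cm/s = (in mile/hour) 1 km/h = 0.27777778 m/s, so 111.7 km/h = 111.7 * 0.27777778 = 31.027778 m/s. 1 cm/s = 0.01 m/s, so 67.06 cm/s = 67.06 * 0.01 = 0.6706 m/s. Sum: 31.027778 + 0.6706 = 31.698378 m/s. 1 mile/hour = 0.44704 m/s, so 31.698378 m/s = 31.698378 / 0.44704 = 70.907252 mile/hour ≈ 70.91 mile/hour (4 s.f.). Final answer: 70.91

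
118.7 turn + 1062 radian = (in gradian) 1.151e+05. Check: 1 turn = 6.2831853 rad, so 118.7 turn = 118.7 * 6.2831853 = 745.8141 rad. 1062 radian = 1062 rad. Sum: 745.8141 + 1062 = 1807.8141 rad. 1 gradian = 0.015707963 rad, so 1807.8141 rad = 1807.8141 / 0.015707963 = 115089.02 gradian ≈ 1.151e+05 gradian (4 s.f.).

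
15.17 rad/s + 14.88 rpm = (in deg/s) 958.5. Check: 15.17 rad/s is already in rad/s. 1 rpm = 0.10471976 rad/s, so 14.88 rpm = 14.88 * 0.10471976 = 1.55823 rad/s. Sum: 15.17 + 1.55823 = 16.72823 rad/s. 1 deg/s = 0.017453293 rad/s, so 16.72823 rad/s = 16.72823 / 0.017453293 = 958.45698 deg/s ≈ 958.5 deg/s (4 s.f.).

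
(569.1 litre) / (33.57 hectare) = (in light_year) 1.792e-22. Check: 1 litre = 0.001 m^3, so 569.1 litre = 569.1 * 0.001 = 0.5691 m^3. 1 hectare = 10000 m^2, so 33.57 hectare = 33.57 * 10000 = 335700 m^2. Combine: 0.5691 m^3 / 335700 m^2 = 1.6952636e-06 m. 1 light_year = 9.4607305e+15 m, so 1.6952636e-06 m = 1.6952636e-06 / 9.4607305e+15 = 1.7918951e-22 light_year ≈ 1.792e-22 light_year (4 s.f.).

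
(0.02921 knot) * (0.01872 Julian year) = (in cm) 1 knot = 0.51444444 m/s, so 0.02921 knot = 0.02921 * 0.51444444 = 0.015026922 m/s. 1 Julian year = 31557600 s, so 0.01872 Julian year = 0.01872 * 31557600 = 590758.27 s. Combine: 0.015026922 m/s * 590758.27 s = 8877.2786 m. 1 cm = 0.01 m, so 8877.2786 m = 8877.2786 / 0.01 = 887727.86 cm ≈ 8.877e+05 cm (4 s.f.). Final answer: 8.877e+05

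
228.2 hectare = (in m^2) 2.282e+06. Check: 1 hectare = 10000 m^2, so 228.2 hectare = 228.2 * 10000 = 2282000 m^2. Result: 2282000 m^2 ≈ 2.282e+06 m^2 (4 s.f.).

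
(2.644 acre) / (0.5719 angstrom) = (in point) 5.303e+17. Check: 1 acre = 4046.8564 m^2, so 2.644 acre = 2.644 * 4046.8564 = 10699.888 m^2. 1 angstrom = 1e-10 m, so 0.5719 angstrom = 0.5719 * 1e-10 = 5.719e-11 m. Combine: 10699.888 m^2 / 5.719e-11 m = 1.8709369e+14 m. 1 point = 0.00035277778 m, so 1.8709369e+14 m = 1.8709369e+14 / 0.00035277778 = 5.3034433e+17 point ≈ 5.303e+17 point (4 s.f.).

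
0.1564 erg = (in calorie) 1 erg = 1e-07 J, so 0.1564 erg = 0.1564 * 1e-07 = 1.564e-08 J. 1 calorie = 4.184 J, so 1.564e-08 J = 1.564e-08 / 4.184 = 3.7380497e-09 calorie ≈ 3.738e-09 calorie (4 s.f.). Final answer: 3.738e-09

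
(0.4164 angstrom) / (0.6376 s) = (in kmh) 2.351e-10. Check: 1 angstrom = 1e-10 m, so 0.4164 angstrom = 0.4164 * 1e-10 = 4.164e-11 m. 0.6376 s is already in s. Combine: 4.164e-11 m / 0.6376 s = 6.5307403e-11 m/s. 1 kmh = 0.27777778 m/s, so 6.5307403e-11 m/s = 6.5307403e-11 / 0.27777778 = 2.3510665e-10 kmh ≈ 2.351e-10 kmh (4 s.f.).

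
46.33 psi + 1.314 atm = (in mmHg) 3395. Check: 1 psi = 6894.7573 Pa, so 46.33 psi = 46.33 * 6894.7573 = 319434.11 Pa. 1 atm = 101325 Pa, so 1.314 atm = 1.314 * 101325 = 133141.05 Pa. Sum: 319434.11 + 133141.05 = 452575.16 Pa. 1 mmHg = 133.32237 Pa, so 452575.16 Pa = 452575.16 / 133.32237 = 3394.5928 mmHg ≈ 3395 mmHg (4 s.f.).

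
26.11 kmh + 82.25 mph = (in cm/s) 4402. Check: 1 kmh = 0.27777778 m/s, so 26.11 kmh = 26.11 * 0.27777778 = 7.2527778 m/s. 1 mph = 0.44704 m/s, so 82.25 mph = 82.25 * 0.44704 = 36.76904 m/s. Sum: 7.2527778 + 36.76904 = 44.021818 m/s. 1 cm/s = 0.01 m/s, so 44.021818 m/s = 44.021818 / 0.01 = 4402.1818 cm/s ≈ 4402 cm/s (4 s.f.).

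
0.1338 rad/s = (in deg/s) 1 deg/s = 0.017453293 rad/s, so 0.1338 rad/s = 0.1338 / 0.017453293 = 7.6661753 deg/s ≈ 7.666 deg/s (4 s.f.). Final answer: 7.666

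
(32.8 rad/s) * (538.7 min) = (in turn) 1.687e+05. Check: 32.8 rad/s is already in rad/s. 1 min = 60 s, so 538.7 min = 538.7 * 60 = 32322 s. Combine: 32.8 rad/s * 32322 s = 1060161.6 rad. 1 turn = 6.2831853 rad, so 1060161.6 rad = 1060161.6 / 6.2831853 = 168729.96 turn ≈ 1.687e+05 turn (4 s.f.).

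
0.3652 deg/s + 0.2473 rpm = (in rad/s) 1 deg/s = 0.017453293 rad/s, so 0.3652 deg/s = 0.3652 * 0.017453293 = 0.0063739424 rad/s. 1 rpm = 0.10471976 rad/s, so 0.2473 rpm = 0.2473 * 0.10471976 = 0.025897195 rad/s. Sum: 0.0063739424 + 0.025897195 = 0.032271138 rad/s. Result: 0.032271138 rad/s ≈ 0.03227 rad/s (4 s.f.). Final answer: 0.03227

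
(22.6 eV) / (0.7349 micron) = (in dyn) 1 eV = 1.6021766e-19 J, so 22.6 eV = 22.6 * 1.6021766e-19 = 3.6209192e-18 J. 1 micron = 1e-06 m, so 0.7349 micron = 0.7349 * 1e-06 = 7.349e-07 m. Combine: 3.6209192e-18 J / 7.349e-07 m = 4.927091e-12 N. 1 dyn = 1e-05 N, so 4.927091e-12 N = 4.927091e-12 / 1e-05 = 4.927091e-07 dyn ≈ 4.927e-07 dyn (4 s.f.). Final answer: 4.927e-07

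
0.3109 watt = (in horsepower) 0.0004169. Check: 0.3109 watt = 0.3109 W. 1 horsepower = 745.69987 W, so 0.3109 W = 0.3109 / 745.69987 = 0.00041692377 horsepower ≈ 0.0004169 horsepower (4 s.f.).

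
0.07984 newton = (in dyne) 7984. Check: 0.07984 newton = 0.07984 N. 1 dyne = 1e-05 N, so 0.07984 N = 0.07984 / 1e-05 = 7984 dyne.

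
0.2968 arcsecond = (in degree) 8.244e-05. Check: 1 arcsecond = 4.8481368e-06 rad, so 0.2968 arcsecond = 0.2968 * 4.8481368e-06 = 1.438927e-06 rad. 1 degree = 0.017453293 rad, so 1.438927e-06 rad = 1.438927e-06 / 0.017453293 = 8.2444444e-05 degree ≈ 8.244e-05 degree (4 s.f.).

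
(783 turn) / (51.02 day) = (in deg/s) 1 turn = 6.2831853 rad, so 783 turn = 783 * 6.2831853 = 4919.7341 rad. 1 day = 86400 s, so 51.02 day = 51.02 * 86400 = 4408128 s. Combine: 4919.7341 rad / 4408128 s = 0.0011160597 rad/s. 1 deg/s = 0.017453293 rad/s, so 0.0011160597 rad/s = 0.0011160597 / 0.017453293 = 0.063945512 deg/s ≈ 0.06395 deg/s (4 s.f.). Final answer: 0.06395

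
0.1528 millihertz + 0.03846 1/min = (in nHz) 7.938e+05. Check: 1 millihertz = 0.001 Hz, so 0.1528 millihertz = 0.1528 * 0.001 = 0.0001528 Hz. 1 1/min = 0.016666667 Hz, so 0.03846 1/min = 0.03846 * 0.016666667 = 0.000641 Hz. Sum: 0.0001528 + 0.000641 = 0.0007938 Hz. 1 nHz = 1e-09 Hz, so 0.0007938 Hz = 0.0007938 / 1e-09 = 793800 nHz ≈ 7.938e+05 nHz (4 s.f.).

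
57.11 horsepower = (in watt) 1 horsepower = 745.69987 W, so 57.11 horsepower = 57.11 * 745.69987 = 42586.92 W. 42586.92 W = 42586.92 watt ≈ 4.259e+04 watt (4 s.f.). Final answer: 4.259e+04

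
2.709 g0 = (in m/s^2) 26.57. Check: 1 g0 = 9.80665 m/s^2, so 2.709 g0 = 2.709 * 9.80665 = 26.566215 m/s^2. Result: 26.566215 m/s^2 ≈ 26.57 m/s^2 (4 s.f.).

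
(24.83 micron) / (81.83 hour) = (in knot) 1.638e-10. Check: 1 micron = 1e-06 m, so 24.83 micron = 24.83 * 1e-06 = 2.483e-05 m. 1 hour = 3600 s, so 81.83 hour = 81.83 * 3600 = 294588 s. Combine: 2.483e-05 m / 294588 s = 8.4287208e-11 m/s. 1 knot = 0.51444444 m/s, so 8.4287208e-11 m/s = 8.4287208e-11 / 0.51444444 = 1.6384122e-10 knot ≈ 1.638e-10 knot (4 s.f.).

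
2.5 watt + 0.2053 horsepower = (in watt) 155.6. Check: 2.5 watt = 2.5 W. 1 horsepower = 745.69987 W, so 0.2053 horsepower = 0.2053 * 745.69987 = 153.09218 W. Sum: 2.5 + 153.09218 = 155.59218 W. 155.59218 W = 155.59218 watt ≈ 155.6 watt (4 s.f.).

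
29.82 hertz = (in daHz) 29.82 hertz = 29.82 Hz. 1 daHz = 10 Hz, so 29.82 Hz = 29.82 / 10 = 2.982 daHz. Final answer: 2.982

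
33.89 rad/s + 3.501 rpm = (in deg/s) 33.89 rad/s is already in rad/s. 1 rpm = 0.10471976 rad/s, so 3.501 rpm = 3.501 * 0.10471976 = 0.36662386 rad/s. Sum: 33.89 + 0.36662386 = 34.256624 rad/s. 1 deg/s = 0.017453293 rad/s, so 34.256624 rad/s = 34.256624 / 0.017453293 = 1962.76 deg/s ≈ 1963 deg/s (4 s.f.). Final answer: 1963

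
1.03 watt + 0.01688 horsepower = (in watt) 1.03 watt = 1.03 W. 1 horsepower = 745.69987 W, so 0.01688 horsepower = 0.01688 * 745.69987 = 12.587414 W. Sum: 1.03 + 12.587414 = 13.617414 W. 13.617414 W = 13.617414 watt ≈ 13.62 watt (4 s.f.). Final answer: 13.62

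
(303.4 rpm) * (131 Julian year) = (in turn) 1 rpm = 0.10471976 rad/s, so 303.4 rpm = 303.4 * 0.10471976 = 31.771974 rad/s. 1 Julian year = 31557600 s, so 131 Julian year = 131 * 31557600 = 4.1340456e+09 s. Combine: 31.771974 rad/s * 4.1340456e+09 s = 1.3134679e+11 rad. 1 turn = 6.2831853 rad, so 1.3134679e+11 rad = 1.3134679e+11 / 6.2831853 = 2.0904491e+10 turn ≈ 2.09e+10 turn (4 s.f.). Final answer: 2.09e+10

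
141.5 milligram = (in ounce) 1 milligram = 1e-06 kg, so 141.5 milligram = 141.5 * 1e-06 = 0.0001415 kg. 1 ounce = 0.028349523 kg, so 0.0001415 kg = 0.0001415 / 0.028349523 = 0.0049912656 ounce ≈ 0.004991 ounce (4 s.f.). Final answer: 0.004991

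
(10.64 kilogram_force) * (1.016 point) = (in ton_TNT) 1 kilogram_force = 9.80665 N, so 10.64 kilogram_force = 10.64 * 9.80665 = 104.34276 N. 1 point = 0.00035277778 m, so 1.016 point = 1.016 * 0.00035277778 = 0.00035842222 m. Combine: 104.34276 N * 0.00035842222 m = 0.037398762 J. 1 ton_TNT = 4.184e+09 J, so 0.037398762 J = 0.037398762 / 4.184e+09 = 8.9385188e-12 ton_TNT ≈ 8.939e-12 ton_TNT (4 s.f.). Final answer: 8.939e-12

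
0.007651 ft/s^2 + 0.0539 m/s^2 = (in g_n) 1 ft/s^2 = 0.3048 m/s^2, so 0.007651 ft/s^2 = 0.007651 * 0.3048 = 0.0023320248 m/s^2. 0.0539 m/s^2 is already in m/s^2. Sum: 0.0023320248 + 0.0539 = 0.056232025 m/s^2. 1 g_n = 9.80665 m/s^2, so 0.056232025 m/s^2 = 0.056232025 / 9.80665 = 0.0057340707 g_n ≈ 0.005734 g_n (4 s.f.). Final answer: 0.005734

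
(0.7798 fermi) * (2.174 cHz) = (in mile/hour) 1 fermi = 1e-15 m, so 0.7798 fermi = 0.7798 * 1e-15 = 7.798e-16 m. 1 cHz = 0.01 Hz, so 2.174 cHz = 2.174 * 0.01 = 0.02174 Hz. Combine: 7.798e-16 m * 0.02174 Hz = 1.6952852e-17 m/s. 1 mile/hour = 0.44704 m/s, so 1.6952852e-17 m/s = 1.6952852e-17 / 0.44704 = 3.792245e-17 mile/hour ≈ 3.792e-17 mile/hour (4 s.f.). Final answer: 3.792e-17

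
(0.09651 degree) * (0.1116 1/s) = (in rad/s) 1 degree = 0.017453293 rad, so 0.09651 degree = 0.09651 * 0.017453293 = 0.0016844173 rad. 0.1116 1/s = 0.1116 Hz. Combine: 0.0016844173 rad * 0.1116 Hz = 0.00018798097 rad/s. Result: 0.00018798097 rad/s ≈ 0.000188 rad/s (4 s.f.). Final answer: 0.000188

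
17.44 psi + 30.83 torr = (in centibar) 1 psi = 6894.7573 Pa, so 17.44 psi = 17.44 * 6894.7573 = 120244.57 Pa. 1 torr = 133.32237 Pa, so 30.83 torr = 30.83 * 133.32237 = 4110.3286 Pa. Sum: 120244.57 + 4110.3286 = 124354.9 Pa. 1 centibar = 1000 Pa, so 124354.9 Pa = 124354.9 / 1000 = 124.3549 centibar ≈ 124.4 centibar (4 s.f.). Final answer: 124.4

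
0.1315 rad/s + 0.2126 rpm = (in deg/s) 8.81. Check: 0.1315 rad/s is already in rad/s. 1 rpm = 0.10471976 rad/s, so 0.2126 rpm = 0.2126 * 0.10471976 = 0.02226342 rad/s. Sum: 0.1315 + 0.02226342 = 0.15376342 rad/s. 1 deg/s = 0.017453293 rad/s, so 0.15376342 rad/s = 0.15376342 / 0.017453293 = 8.809995 deg/s ≈ 8.81 deg/s (4 s.f.).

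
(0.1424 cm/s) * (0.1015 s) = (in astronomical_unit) 1 cm/s = 0.01 m/s, so 0.1424 cm/s = 0.1424 * 0.01 = 0.001424 m/s. 0.1015 s is already in s. Combine: 0.001424 m/s * 0.1015 s = 0.000144536 m. 1 astronomical_unit = 1.4959787e+11 m, so 0.000144536 m = 0.000144536 / 1.4959787e+11 = 9.6616348e-16 astronomical_unit ≈ 9.662e-16 astronomical_unit (4 s.f.). Final answer: 9.662e-16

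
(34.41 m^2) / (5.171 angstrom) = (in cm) 6.654e+12. Check: 34.41 m^2 is already in m^2. 1 angstrom = 1e-10 m, so 5.171 angstrom = 5.171 * 1e-10 = 5.171e-10 m. Combine: 34.41 m^2 / 5.171e-10 m = 6.6544189e+10 m. 1 cm = 0.01 m, so 6.6544189e+10 m = 6.6544189e+10 / 0.01 = 6.6544189e+12 cm ≈ 6.654e+12 cm (4 s.f.).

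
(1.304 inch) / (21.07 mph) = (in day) 1 inch = 0.0254 m, so 1.304 inch = 1.304 * 0.0254 = 0.0331216 m. 1 mph = 0.44704 m/s, so 21.07 mph = 21.07 * 0.44704 = 9.4191328 m/s. Combine: 0.0331216 m / 9.4191328 m/s = 0.0035164171 s. 1 day = 86400 s, so 0.0035164171 s = 0.0035164171 / 86400 = 4.0699272e-08 day ≈ 4.07e-08 day (4 s.f.). Final answer: 4.07e-08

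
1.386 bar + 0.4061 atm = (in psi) 26.07. Check: 1 bar = 100000 Pa, so 1.386 bar = 1.386 * 100000 = 138600 Pa. 1 atm = 101325 Pa, so 0.4061 atm = 0.4061 * 101325 = 41148.083 Pa. Sum: 138600 + 41148.083 = 179748.08 Pa. 1 psi = 6894.7573 Pa, so 179748.08 Pa = 179748.08 / 6894.7573 = 26.070255 psi ≈ 26.07 psi (4 s.f.).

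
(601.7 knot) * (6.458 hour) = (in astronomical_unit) 4.811e-05. Check: 1 knot = 0.51444444 m/s, so 601.7 knot = 601.7 * 0.51444444 = 309.54122 m/s. 1 hour = 3600 s, so 6.458 hour = 6.458 * 3600 = 23248.8 s. Combine: 309.54122 m/s * 23248.8 s = 7196462 m. 1 astronomical_unit = 1.4959787e+11 m, so 7196462 m = 7196462 / 1.4959787e+11 = 4.8105377e-05 astronomical_unit ≈ 4.811e-05 astronomical_unit (4 s.f.).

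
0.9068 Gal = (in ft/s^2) 0.02975. Check: 1 Gal = 0.01 m/s^2, so 0.9068 Gal = 0.9068 * 0.01 = 0.009068 m/s^2. 1 ft/s^2 = 0.3048 m/s^2, so 0.009068 m/s^2 = 0.009068 / 0.3048 = 0.029750656 ft/s^2 ≈ 0.02975 ft/s^2 (4 s.f.).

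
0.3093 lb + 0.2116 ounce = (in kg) 0.1463. Check: 1 lb = 0.45359237 kg, so 0.3093 lb = 0.3093 * 0.45359237 = 0.14029612 kg. 1 ounce = 0.028349523 kg, so 0.2116 ounce = 0.2116 * 0.028349523 = 0.0059987591 kg. Sum: 0.14029612 + 0.0059987591 = 0.14629488 kg. Result: 0.14629488 kg ≈ 0.1463 kg (4 s.f.).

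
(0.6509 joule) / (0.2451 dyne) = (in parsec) 8.606e-12. Check: 0.6509 joule = 0.6509 J. 1 dyne = 1e-05 N, so 0.2451 dyne = 0.2451 * 1e-05 = 2.451e-06 N. Combine: 0.6509 J / 2.451e-06 N = 265565.08 m. 1 parsec = 3.0856776e+16 m, so 265565.08 m = 265565.08 / 3.0856776e+16 = 8.606378e-12 parsec ≈ 8.606e-12 parsec (4 s.f.).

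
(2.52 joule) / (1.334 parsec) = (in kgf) 2.52 joule = 2.52 J. 1 parsec = 3.0856776e+16 m, so 1.334 parsec = 1.334 * 3.0856776e+16 = 4.1162939e+16 m. Combine: 2.52 J / 4.1162939e+16 m = 6.1220119e-17 N. 1 kgf = 9.80665 N, so 6.1220119e-17 N = 6.1220119e-17 / 9.80665 = 6.2427147e-18 kgf ≈ 6.243e-18 kgf (4 s.f.). Final answer: 6.243e-18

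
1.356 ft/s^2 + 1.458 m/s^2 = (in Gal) 1 ft/s^2 = 0.3048 m/s^2, so 1.356 ft/s^2 = 1.356 * 0.3048 = 0.4133088 m/s^2. 1.458 m/s^2 is already in m/s^2. Sum: 0.4133088 + 1.458 = 1.8713088 m/s^2. 1 Gal = 0.01 m/s^2, so 1.8713088 m/s^2 = 1.8713088 / 0.01 = 187.13088 Gal ≈ 187.1 Gal (4 s.f.). Final answer: 187.1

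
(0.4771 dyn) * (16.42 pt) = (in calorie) 6.605e-09. Check: 1 dyn = 1e-05 N, so 0.4771 dyn = 0.4771 * 1e-05 = 4.771e-06 N. 1 pt = 0.00035277778 m, so 16.42 pt = 16.42 * 0.00035277778 = 0.0057926111 m. Combine: 4.771e-06 N * 0.0057926111 m = 2.7636548e-08 J. 1 calorie = 4.184 J, so 2.7636548e-08 J = 2.7636548e-08 / 4.184 = 6.6052934e-09 calorie ≈ 6.605e-09 calorie (4 s.f.).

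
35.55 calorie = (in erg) 1 calorie = 4.184 J, so 35.55 calorie = 35.55 * 4.184 = 148.7412 J. 1 erg = 1e-07 J, so 148.7412 J = 148.7412 / 1e-07 = 1.487412e+09 erg ≈ 1.487e+09 erg (4 s.f.). Final answer: 1.487e+09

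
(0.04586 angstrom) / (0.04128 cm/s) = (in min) 1 angstrom = 1e-10 m, so 0.04586 angstrom = 0.04586 * 1e-10 = 4.586e-12 m. 1 cm/s = 0.01 m/s, so 0.04128 cm/s = 0.04128 * 0.01 = 0.0004128 m/s. Combine: 4.586e-12 m / 0.0004128 m/s = 1.1109496e-08 s. 1 min = 60 s, so 1.1109496e-08 s = 1.1109496e-08 / 60 = 1.8515827e-10 min ≈ 1.852e-10 min (4 s.f.). Final answer: 1.852e-10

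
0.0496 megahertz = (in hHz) 496. Check: 1 megahertz = 1000000 Hz, so 0.0496 megahertz = 0.0496 * 1000000 = 49600 Hz. 1 hHz = 100 Hz, so 49600 Hz = 49600 / 100 = 496 hHz.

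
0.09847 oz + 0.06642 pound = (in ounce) 1 oz = 0.028349523 kg, so 0.09847 oz = 0.09847 * 0.028349523 = 0.0027915775 kg. 1 pound = 0.45359237 kg, so 0.06642 pound = 0.06642 * 0.45359237 = 0.030127605 kg. Sum: 0.0027915775 + 0.030127605 = 0.032919183 kg. 1 ounce = 0.028349523 kg, so 0.032919183 kg = 0.032919183 / 0.028349523 = 1.16119 ounce ≈ 1.161 ounce (4 s.f.). Final answer: 1.161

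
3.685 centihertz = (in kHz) 1 centihertz = 0.01 Hz, so 3.685 centihertz = 3.685 * 0.01 = 0.03685 Hz. 1 kHz = 1000 Hz, so 0.03685 Hz = 0.03685 / 1000 = 3.685e-05 kHz. Final answer: 3.685e-05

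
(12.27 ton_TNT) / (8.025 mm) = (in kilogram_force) 1 ton_TNT = 4.184e+09 J, so 12.27 ton_TNT = 12.27 * 4.184e+09 = 5.133768e+10 J. 1 mm = 0.001 m, so 8.025 mm = 8.025 * 0.001 = 0.008025 m. Combine: 5.133768e+10 J / 0.008025 m = 6.3972187e+12 N. 1 kilogram_force = 9.80665 N, so 6.3972187e+12 N = 6.3972187e+12 / 9.80665 = 6.5233476e+11 kilogram_force ≈ 6.523e+11 kilogram_force (4 s.f.). Final answer: 6.523e+11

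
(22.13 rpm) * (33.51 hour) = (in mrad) 2.796e+08. Check: 1 rpm = 0.10471976 rad/s, so 22.13 rpm = 22.13 * 0.10471976 = 2.3174482 rad/s. 1 hour = 3600 s, so 33.51 hour = 33.51 * 3600 = 120636 s. Combine: 2.3174482 rad/s * 120636 s = 279567.68 rad. 1 mrad = 0.001 rad, so 279567.68 rad = 279567.68 / 0.001 = 2.7956768e+08 mrad ≈ 2.796e+08 mrad (4 s.f.).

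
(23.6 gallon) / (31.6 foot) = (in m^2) 1 gallon = 0.0037854118 m^3, so 23.6 gallon = 23.6 * 0.0037854118 = 0.089335718 m^3. 1 foot = 0.3048 m, so 31.6 foot = 31.6 * 0.3048 = 9.63168 m. Combine: 0.089335718 m^3 / 9.63168 m = 0.0092751958 m^2. Result: 0.0092751958 m^2 ≈ 0.009275 m^2 (4 s.f.). Final answer: 0.009275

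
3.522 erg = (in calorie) 8.418e-08. Check: 1 erg = 1e-07 J, so 3.522 erg = 3.522 * 1e-07 = 3.522e-07 J. 1 calorie = 4.184 J, so 3.522e-07 J = 3.522e-07 / 4.184 = 8.417782e-08 calorie ≈ 8.418e-08 calorie (4 s.f.).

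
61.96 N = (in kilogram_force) 1 kilogram_force = 9.80665 N, so 61.96 N = 61.96 / 9.80665 = 6.3181617 kilogram_force ≈ 6.318 kilogram_force (4 s.f.). Final answer: 6.318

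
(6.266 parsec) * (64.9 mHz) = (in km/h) 1 parsec = 3.0856776e+16 m, so 6.266 parsec = 6.266 * 3.0856776e+16 = 1.9334856e+17 m. 1 mHz = 0.001 Hz, so 64.9 mHz = 64.9 * 0.001 = 0.0649 Hz. Combine: 1.9334856e+17 m * 0.0649 Hz = 1.2548321e+16 m/s. 1 km/h = 0.27777778 m/s, so 1.2548321e+16 m/s = 1.2548321e+16 / 0.27777778 = 4.5173957e+16 km/h ≈ 4.517e+16 km/h (4 s.f.). Final answer: 4.517e+16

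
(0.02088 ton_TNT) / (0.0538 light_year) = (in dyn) 1 ton_TNT = 4.184e+09 J, so 0.02088 ton_TNT = 0.02088 * 4.184e+09 = 87361920 J. 1 light_year = 9.4607305e+15 m, so 0.0538 light_year = 0.0538 * 9.4607305e+15 = 5.089873e+14 m. Combine: 87361920 J / 5.089873e+14 m = 1.716387e-07 N. 1 dyn = 1e-05 N, so 1.716387e-07 N = 1.716387e-07 / 1e-05 = 0.01716387 dyn ≈ 0.01716 dyn (4 s.f.). Final answer: 0.01716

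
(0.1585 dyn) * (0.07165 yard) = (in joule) 1.038e-07. Check: 1 dyn = 1e-05 N, so 0.1585 dyn = 0.1585 * 1e-05 = 1.585e-06 N. 1 yard = 0.9144 m, so 0.07165 yard = 0.07165 * 0.9144 = 0.06551676 m. Combine: 1.585e-06 N * 0.06551676 m = 1.0384406e-07 J. 1.0384406e-07 J = 1.0384406e-07 joule ≈ 1.038e-07 joule (4 s.f.).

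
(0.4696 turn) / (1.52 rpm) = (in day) 0.0002145. Check: 1 turn = 6.2831853 rad, so 0.4696 turn = 0.4696 * 6.2831853 = 2.9505838 rad. 1 rpm = 0.10471976 rad/s, so 1.52 rpm = 1.52 * 0.10471976 = 0.15917403 rad/s. Combine: 2.9505838 rad / 0.15917403 rad/s = 18.536842 s. 1 day = 86400 s, so 18.536842 s = 18.536842 / 86400 = 0.00021454678 day ≈ 0.0002145 day (4 s.f.).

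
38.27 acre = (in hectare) 1 acre = 4046.8564 m^2, so 38.27 acre = 38.27 * 4046.8564 = 154873.2 m^2. 1 hectare = 10000 m^2, so 154873.2 m^2 = 154873.2 / 10000 = 15.48732 hectare ≈ 15.49 hectare (4 s.f.). Final answer: 15.49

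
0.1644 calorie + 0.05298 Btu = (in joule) 1 calorie = 4.184 J, so 0.1644 calorie = 0.1644 * 4.184 = 0.6878496 J. 1 Btu = 1055.0559 J, so 0.05298 Btu = 0.05298 * 1055.0559 = 55.896859 J. Sum: 0.6878496 + 55.896859 = 56.584709 J. 56.584709 J = 56.584709 joule ≈ 56.58 joule (4 s.f.). Final answer: 56.58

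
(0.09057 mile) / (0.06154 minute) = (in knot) 1 mile = 1609.344 m, so 0.09057 mile = 0.09057 * 1609.344 = 145.75829 m. 1 minute = 60 s, so 0.06154 minute = 0.06154 * 60 = 3.6924 s. Combine: 145.75829 m / 3.6924 s = 39.475216 m/s. 1 knot = 0.51444444 m/s, so 39.475216 m/s = 39.475216 / 0.51444444 = 76.73368 knot ≈ 76.73 knot (4 s.f.). Final answer: 76.73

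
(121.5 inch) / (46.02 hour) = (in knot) 1 inch = 0.0254 m, so 121.5 inch = 121.5 * 0.0254 = 3.0861 m. 1 hour = 3600 s, so 46.02 hour = 46.02 * 3600 = 165672 s. Combine: 3.0861 m / 165672 s = 1.8627771e-05 m/s. 1 knot = 0.51444444 m/s, so 1.8627771e-05 m/s = 1.8627771e-05 / 0.51444444 = 3.6209489e-05 knot ≈ 3.621e-05 knot (4 s.f.). Final answer: 3.621e-05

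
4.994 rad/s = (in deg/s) 1 deg/s = 0.017453293 rad/s, so 4.994 rad/s = 4.994 / 0.017453293 = 286.13512 deg/s ≈ 286.1 deg/s (4 s.f.). Final answer: 286.1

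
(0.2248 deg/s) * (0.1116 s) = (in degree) 0.02509. Check: 1 deg/s = 0.017453293 rad/s, so 0.2248 deg/s = 0.2248 * 0.017453293 = 0.0039235002 rad/s. 0.1116 s is already in s. Combine: 0.0039235002 rad/s * 0.1116 s = 0.00043786262 rad. 1 degree = 0.017453293 rad, so 0.00043786262 rad = 0.00043786262 / 0.017453293 = 0.02508768 degree ≈ 0.02509 degree (4 s.f.).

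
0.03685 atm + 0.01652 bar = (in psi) 1 atm = 101325 Pa, so 0.03685 atm = 0.03685 * 101325 = 3733.8263 Pa. 1 bar = 100000 Pa, so 0.01652 bar = 0.01652 * 100000 = 1652 Pa. Sum: 3733.8263 + 1652 = 5385.8263 Pa. 1 psi = 6894.7573 Pa, so 5385.8263 Pa = 5385.8263 / 6894.7573 = 0.78114806 psi ≈ 0.7811 psi (4 s.f.). Final answer: 0.7811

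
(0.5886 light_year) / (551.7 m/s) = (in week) 1 light_year = 9.4607305e+15 m, so 0.5886 light_year = 0.5886 * 9.4607305e+15 = 5.568586e+15 m. 551.7 m/s is already in m/s. Combine: 5.568586e+15 m / 551.7 m/s = 1.0093504e+13 s. 1 week = 604800 s, so 1.0093504e+13 s = 1.0093504e+13 / 604800 = 16688994 week ≈ 1.669e+07 week (4 s.f.). Final answer: 1.669e+07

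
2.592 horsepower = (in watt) 1 horsepower = 745.69987 W, so 2.592 horsepower = 2.592 * 745.69987 = 1932.8541 W. 1932.8541 W = 1932.8541 watt ≈ 1933 watt (4 s.f.). Final answer: 1933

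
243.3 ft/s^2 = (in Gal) 1 ft/s^2 = 0.3048 m/s^2, so 243.3 ft/s^2 = 243.3 * 0.3048 = 74.15784 m/s^2. 1 Gal = 0.01 m/s^2, so 74.15784 m/s^2 = 74.15784 / 0.01 = 7415.784 Gal ≈ 7416 Gal (4 s.f.). Final answer: 7416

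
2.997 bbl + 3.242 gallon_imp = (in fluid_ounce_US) 1.661e+04. Check: 1 bbl = 0.15898729 m^3, so 2.997 bbl = 2.997 * 0.15898729 = 0.47648492 m^3. 1 gallon_imp = 0.00454609 m^3, so 3.242 gallon_imp = 3.242 * 0.00454609 = 0.014738424 m^3. Sum: 0.47648492 + 0.014738424 = 0.49122335 m^3. 1 fluid_ounce_US = 2.957353e-05 m^3, so 0.49122335 m^3 = 0.49122335 / 2.957353e-05 = 16610.237 fluid_ounce_US ≈ 1.661e+04 fluid_ounce_US (4 s.f.).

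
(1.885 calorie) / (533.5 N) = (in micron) 1 calorie = 4.184 J, so 1.885 calorie = 1.885 * 4.184 = 7.88684 J. 533.5 N is already in N. Combine: 7.88684 J / 533.5 N = 0.014783205 m. 1 micron = 1e-06 m, so 0.014783205 m = 0.014783205 / 1e-06 = 14783.205 micron ≈ 1.478e+04 micron (4 s.f.). Final answer: 1.478e+04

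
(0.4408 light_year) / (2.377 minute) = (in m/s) 2.924e+13. Check: 1 light_year = 9.4607305e+15 m, so 0.4408 light_year = 0.4408 * 9.4607305e+15 = 4.17029e+15 m. 1 minute = 60 s, so 2.377 minute = 2.377 * 60 = 142.62 s. Combine: 4.17029e+15 m / 142.62 s = 2.9240569e+13 m/s. Result: 2.9240569e+13 m/s ≈ 2.924e+13 m/s (4 s.f.).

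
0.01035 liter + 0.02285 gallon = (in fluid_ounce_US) 1 liter = 0.001 m^3, so 0.01035 liter = 0.01035 * 0.001 = 1.035e-05 m^3. 1 gallon = 0.0037854118 m^3, so 0.02285 gallon = 0.02285 * 0.0037854118 = 8.6496659e-05 m^3. Sum: 1.035e-05 + 8.6496659e-05 = 9.6846659e-05 m^3. 1 fluid_ounce_US = 2.957353e-05 m^3, so 9.6846659e-05 m^3 = 9.6846659e-05 / 2.957353e-05 = 3.2747751 fluid_ounce_US ≈ 3.275 fluid_ounce_US (4 s.f.). Final answer: 3.275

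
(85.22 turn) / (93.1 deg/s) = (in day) 0.003814. Check: 1 turn = 6.2831853 rad, so 85.22 turn = 85.22 * 6.2831853 = 535.45305 rad. 1 deg/s = 0.017453293 rad/s, so 93.1 deg/s = 93.1 * 0.017453293 = 1.6249015 rad/s. Combine: 535.45305 rad / 1.6249015 rad/s = 329.52954 s. 1 day = 86400 s, so 329.52954 s = 329.52954 / 86400 = 0.0038139993 day ≈ 0.003814 day (4 s.f.).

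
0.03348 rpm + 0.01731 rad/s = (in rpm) 1 rpm = 0.10471976 rad/s, so 0.03348 rpm = 0.03348 * 0.10471976 = 0.0035060174 rad/s. 0.01731 rad/s is already in rad/s. Sum: 0.0035060174 + 0.01731 = 0.020816017 rad/s. 1 rpm = 0.10471976 rad/s, so 0.020816017 rad/s = 0.020816017 / 0.10471976 = 0.19877832 rpm ≈ 0.1988 rpm (4 s.f.). Final answer: 0.1988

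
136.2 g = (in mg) 1 g = 0.001 kg, so 136.2 g = 136.2 * 0.001 = 0.1362 kg. 1 mg = 1e-06 kg, so 0.1362 kg = 0.1362 / 1e-06 = 136200 mg ≈ 1.362e+05 mg (4 s.f.). Final answer: 1.362e+05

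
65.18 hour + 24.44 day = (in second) 2.346e+06. Check: 1 hour = 3600 s, so 65.18 hour = 65.18 * 3600 = 234648 s. 1 day = 86400 s, so 24.44 day = 24.44 * 86400 = 2111616 s. Sum: 234648 + 2111616 = 2346264 s. 2346264 s = 2346264 second ≈ 2.346e+06 second (4 s.f.).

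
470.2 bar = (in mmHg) 3.527e+05. Check: 1 bar = 100000 Pa, so 470.2 bar = 470.2 * 100000 = 47020000 Pa. 1 mmHg = 133.32237 Pa, so 47020000 Pa = 47020000 / 133.32237 = 352679 mmHg ≈ 3.527e+05 mmHg (4 s.f.).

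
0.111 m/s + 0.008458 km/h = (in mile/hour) 0.2536. Check: 0.111 m/s is already in m/s. 1 km/h = 0.27777778 m/s, so 0.008458 km/h = 0.008458 * 0.27777778 = 0.0023494444 m/s. Sum: 0.111 + 0.0023494444 = 0.11334944 m/s. 1 mile/hour = 0.44704 m/s, so 0.11334944 m/s = 0.11334944 / 0.44704 = 0.25355549 mile/hour ≈ 0.2536 mile/hour (4 s.f.).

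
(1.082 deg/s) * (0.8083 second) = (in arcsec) 3148. Check: 1 deg/s = 0.017453293 rad/s, so 1.082 deg/s = 1.082 * 0.017453293 = 0.018884463 rad/s. 0.8083 second = 0.8083 s. Combine: 0.018884463 rad/s * 0.8083 s = 0.015264311 rad. 1 arcsec = 4.8481368e-06 rad, so 0.015264311 rad = 0.015264311 / 4.8481368e-06 = 3148.4902 arcsec ≈ 3148 arcsec (4 s.f.).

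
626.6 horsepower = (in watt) 1 horsepower = 745.69987 W, so 626.6 horsepower = 626.6 * 745.69987 = 467255.54 W. 467255.54 W = 467255.54 watt ≈ 4.673e+05 watt (4 s.f.). Final answer: 4.673e+05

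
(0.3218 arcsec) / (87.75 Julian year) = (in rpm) 5.38e-15. Check: 1 arcsec = 4.8481368e-06 rad, so 0.3218 arcsec = 0.3218 * 4.8481368e-06 = 1.5601304e-06 rad. 1 Julian year = 31557600 s, so 87.75 Julian year = 87.75 * 31557600 = 2.7691794e+09 s. Combine: 1.5601304e-06 rad / 2.7691794e+09 s = 5.6339088e-16 rad/s. 1 rpm = 0.10471976 rad/s, so 5.6339088e-16 rad/s = 5.6339088e-16 / 0.10471976 = 5.3799866e-15 rpm ≈ 5.38e-15 rpm (4 s.f.).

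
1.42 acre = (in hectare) 0.5747. Check: 1 acre = 4046.8564 m^2, so 1.42 acre = 1.42 * 4046.8564 = 5746.5361 m^2. 1 hectare = 10000 m^2, so 5746.5361 m^2 = 5746.5361 / 10000 = 0.57465361 hectare ≈ 0.5747 hectare (4 s.f.).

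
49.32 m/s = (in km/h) 1 km/h = 0.27777778 m/s, so 49.32 m/s = 49.32 / 0.27777778 = 177.552 km/h ≈ 177.6 km/h (4 s.f.). Final answer: 177.6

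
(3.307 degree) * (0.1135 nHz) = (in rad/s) 1 degree = 0.017453293 rad, so 3.307 degree = 3.307 * 0.017453293 = 0.057718038 rad. 1 nHz = 1e-09 Hz, so 0.1135 nHz = 0.1135 * 1e-09 = 1.135e-10 Hz. Combine: 0.057718038 rad * 1.135e-10 Hz = 6.5509974e-12 rad/s. Result: 6.5509974e-12 rad/s ≈ 6.551e-12 rad/s (4 s.f.). Final answer: 6.551e-12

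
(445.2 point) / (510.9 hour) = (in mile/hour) 1 point = 0.00035277778 m, so 445.2 point = 445.2 * 0.00035277778 = 0.15705667 m. 1 hour = 3600 s, so 510.9 hour = 510.9 * 3600 = 1839240 s. Combine: 0.15705667 m / 1839240 s = 8.5392155e-08 m/s. 1 mile/hour = 0.44704 m/s, so 8.5392155e-08 m/s = 8.5392155e-08 / 0.44704 = 1.9101681e-07 mile/hour ≈ 1.91e-07 mile/hour (4 s.f.). Final answer: 1.91e-07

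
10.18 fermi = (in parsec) 3.299e-31. Check: 1 fermi = 1e-15 m, so 10.18 fermi = 10.18 * 1e-15 = 1.018e-14 m. 1 parsec = 3.0856776e+16 m, so 1.018e-14 m = 1.018e-14 / 3.0856776e+16 = 3.2991133e-31 parsec ≈ 3.299e-31 parsec (4 s.f.).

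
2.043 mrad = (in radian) 0.002043. Check: 1 mrad = 0.001 rad, so 2.043 mrad = 2.043 * 0.001 = 0.002043 rad. 0.002043 rad = 0.002043 radian.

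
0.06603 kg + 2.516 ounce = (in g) 137.4. Check: 0.06603 kg is already in kg. 1 ounce = 0.028349523 kg, so 2.516 ounce = 2.516 * 0.028349523 = 0.0713274 kg. Sum: 0.06603 + 0.0713274 = 0.1373574 kg. 1 g = 0.001 kg, so 0.1373574 kg = 0.1373574 / 0.001 = 137.3574 g ≈ 137.4 g (4 s.f.).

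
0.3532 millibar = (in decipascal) 353.2. Check: 1 millibar = 100 Pa, so 0.3532 millibar = 0.3532 * 100 = 35.32 Pa. 1 decipascal = 0.1 Pa, so 35.32 Pa = 35.32 / 0.1 = 353.2 decipascal.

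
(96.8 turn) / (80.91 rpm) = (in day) 0.0008308. Check: 1 turn = 6.2831853 rad, so 96.8 turn = 96.8 * 6.2831853 = 608.21234 rad. 1 rpm = 0.10471976 rad/s, so 80.91 rpm = 80.91 * 0.10471976 = 8.4728754 rad/s. Combine: 608.21234 rad / 8.4728754 rad/s = 71.783463 s. 1 day = 86400 s, so 71.783463 s = 71.783463 / 86400 = 0.00083082712 day ≈ 0.0008308 day (4 s.f.).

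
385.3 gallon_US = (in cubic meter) 1 gallon_US = 0.0037854118 m^3, so 385.3 gallon_US = 385.3 * 0.0037854118 = 1.4585192 m^3. 1.4585192 m^3 = 1.4585192 cubic meter ≈ 1.459 cubic meter (4 s.f.). Final answer: 1.459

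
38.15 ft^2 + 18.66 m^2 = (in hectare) 1 ft^2 = 0.09290304 m^2, so 38.15 ft^2 = 38.15 * 0.09290304 = 3.544251 m^2. 18.66 m^2 is already in m^2. Sum: 3.544251 + 18.66 = 22.204251 m^2. 1 hectare = 10000 m^2, so 22.204251 m^2 = 22.204251 / 10000 = 0.0022204251 hectare ≈ 0.00222 hectare (4 s.f.). Final answer: 0.00222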